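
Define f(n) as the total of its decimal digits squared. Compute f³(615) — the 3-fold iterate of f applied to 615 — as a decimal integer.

16

615 → 6² + 1² + 5² = 62
62 → 6² + 2² = 40
40 → 4² + 0² = 16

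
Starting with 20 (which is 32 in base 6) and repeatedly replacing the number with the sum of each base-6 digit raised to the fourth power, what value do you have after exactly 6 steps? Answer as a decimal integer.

20 = (3,2)_6 → 3⁴ + 2⁴ = 97
97 = (2,4,1)_6 → 2⁴ + 4⁴ + 1⁴ = 273
273 = (1,1,3,3)_6 → 1⁴ + 1⁴ + 3⁴ + 3⁴ = 164
164 = (4,3,2)_6 → 4⁴ + 3⁴ + 2⁴ = 353
353 = (1,3,4,5)_6 → 1⁴ + 3⁴ + 4⁴ + 5⁴ = 963
963 = (4,2,4,3)_6 → 4⁴ + 2⁴ + 4⁴ + 3⁴ = 609

609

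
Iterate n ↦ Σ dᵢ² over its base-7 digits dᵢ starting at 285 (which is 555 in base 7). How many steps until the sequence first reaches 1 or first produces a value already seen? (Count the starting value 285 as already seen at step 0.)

285 = (5,5,5)_7 → 5² + 5² + 5² = 25 + 25 + 25 = 75
75 = (1,3,5)_7 → 1² + 3² + 5² = 1 + 9 + 25 = 35
35 = (5,0)_7 → 5² + 0² = 25 + 0 = 25
25 = (3,4)_7 → 3² + 4² = 9 + 16 = 25  — 25 repeats.
That took 4 steps.

4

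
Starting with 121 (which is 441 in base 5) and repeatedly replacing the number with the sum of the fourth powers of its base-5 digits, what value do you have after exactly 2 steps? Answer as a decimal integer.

121 = (4,4,1)_5 → 4⁴ + 4⁴ + 1⁴ = 513
513 = (4,0,2,3)_5 → 4⁴ + 0⁴ + 2⁴ + 3⁴ = 353

353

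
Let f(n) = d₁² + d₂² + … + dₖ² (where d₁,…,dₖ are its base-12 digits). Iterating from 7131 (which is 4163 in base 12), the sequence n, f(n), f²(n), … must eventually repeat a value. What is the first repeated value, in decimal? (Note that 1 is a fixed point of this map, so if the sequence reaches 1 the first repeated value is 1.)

29

7131 = (4,1,6,3)_12 → 4² + 1² + 6² + 3² = 62
62 = (5,2)_12 → 5² + 2² = 29
29 = (2,5)_12 → 2² + 5² = 29  — 29 already appeared earlier.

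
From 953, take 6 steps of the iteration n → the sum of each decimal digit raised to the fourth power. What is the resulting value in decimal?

2498

953 → 9⁴ + 5⁴ + 3⁴ = 7267
7267 → 7⁴ + 2⁴ + 6⁴ + 7⁴ = 6114
6114 → 6⁴ + 1⁴ + 1⁴ + 4⁴ = 1554
1554 → 1⁴ + 5⁴ + 5⁴ + 4⁴ = 1507
1507 → 1⁴ + 5⁴ + 0⁴ + 7⁴ = 3027
3027 → 3⁴ + 0⁴ + 2⁴ + 7⁴ = 2498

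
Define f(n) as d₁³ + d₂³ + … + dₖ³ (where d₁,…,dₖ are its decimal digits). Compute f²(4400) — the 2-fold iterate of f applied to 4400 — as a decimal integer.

521

4400 → 4³ + 4³ + 0³ + 0³ = 64 + 64 + 0 + 0 = 128
128 → 1³ + 2³ + 8³ = 1 + 8 + 512 = 521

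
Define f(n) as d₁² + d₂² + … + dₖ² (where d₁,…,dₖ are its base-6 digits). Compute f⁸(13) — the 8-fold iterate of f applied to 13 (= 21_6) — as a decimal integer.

13 = (2,1)_6 → 5
5 = (5)_6 → 25
25 = (4,1)_6 → 17
17 = (2,5)_6 → 29
29 = (4,5)_6 → 41
41 = (1,0,5)_6 → 26
26 = (4,2)_6 → 20
20 = (3,2)_6 → 13

13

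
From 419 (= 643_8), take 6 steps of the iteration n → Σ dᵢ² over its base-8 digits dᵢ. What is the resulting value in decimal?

16

419 = (6,4,3)_8 → 6² + 4² + 3² = 36 + 16 + 9 = 61
61 = (7,5)_8 → 7² + 5² = 49 + 25 = 74
74 = (1,1,2)_8 → 1² + 1² + 2² = 1 + 1 + 4 = 6
6 = (6)_8 → 6² = 36
36 = (4,4)_8 → 4² + 4² = 16 + 16 = 32
32 = (4,0)_8 → 4² + 0² = 16 + 0 = 16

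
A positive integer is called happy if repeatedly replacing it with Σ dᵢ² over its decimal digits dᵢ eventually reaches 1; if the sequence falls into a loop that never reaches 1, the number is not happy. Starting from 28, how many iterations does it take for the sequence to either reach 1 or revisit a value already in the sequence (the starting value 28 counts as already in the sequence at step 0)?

28 → 68
68 → 100
100 → 1  — reached 1.
That took 3 steps.

3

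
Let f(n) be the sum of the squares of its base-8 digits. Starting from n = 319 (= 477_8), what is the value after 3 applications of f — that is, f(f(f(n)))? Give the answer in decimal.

26

319 = (4,7,7)_8 → 4² + 7² + 7² = 114
114 = (1,6,2)_8 → 1² + 6² + 2² = 41
41 = (5,1)_8 → 5² + 1² = 26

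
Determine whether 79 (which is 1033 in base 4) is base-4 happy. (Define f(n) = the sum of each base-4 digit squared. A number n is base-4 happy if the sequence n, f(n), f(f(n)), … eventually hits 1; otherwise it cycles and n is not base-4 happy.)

79 = (1,0,3,3)_4 → 1² + 0² + 3² + 3² = 19
19 = (1,0,3)_4 → 1² + 0² + 3² = 10
10 = (2,2)_4 → 2² + 2² = 8
8 = (2,0)_4 → 2² + 0² = 4
4 = (1,0)_4 → 1² + 0² = 1  — reached 1.

base-4 happy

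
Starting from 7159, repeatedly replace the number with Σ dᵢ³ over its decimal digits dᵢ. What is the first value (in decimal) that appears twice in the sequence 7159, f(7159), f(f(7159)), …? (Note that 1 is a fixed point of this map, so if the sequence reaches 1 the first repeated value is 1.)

7159 → 7³ + 1³ + 5³ + 9³ = 343 + 1 + 125 + 729 = 1198
1198 → 1³ + 1³ + 9³ + 8³ = 1 + 1 + 729 + 512 = 1243
1243 → 1³ + 2³ + 4³ + 3³ = 1 + 8 + 64 + 27 = 100
100 → 1³ + 0³ + 0³ = 1 + 0 + 0 = 1  — reached the fixed point 1.
1 → 1, so 1 is the first repeated value.

1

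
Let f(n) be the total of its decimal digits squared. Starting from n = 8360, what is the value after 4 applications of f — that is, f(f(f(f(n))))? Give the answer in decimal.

8360 → 8² + 3² + 6² + 0² = 64 + 9 + 36 + 0 = 109
109 → 1² + 0² + 9² = 1 + 0 + 81 = 82
82 → 8² + 2² = 64 + 4 = 68
68 → 6² + 8² = 36 + 64 = 100

100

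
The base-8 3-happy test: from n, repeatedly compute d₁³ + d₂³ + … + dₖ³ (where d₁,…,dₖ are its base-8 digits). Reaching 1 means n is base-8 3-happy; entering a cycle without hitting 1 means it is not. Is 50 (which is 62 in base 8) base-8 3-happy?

50 = (6,2)_8 → 6³ + 2³ = 224
224 = (3,4,0)_8 → 3³ + 4³ + 0³ = 91
91 = (1,3,3)_8 → 1³ + 3³ + 3³ = 55
55 = (6,7)_8 → 6³ + 7³ = 559
559 = (1,0,5,7)_8 → 1³ + 0³ + 5³ + 7³ = 469
469 = (7,2,5)_8 → 7³ + 2³ + 5³ = 476
476 = (7,3,4)_8 → 7³ + 3³ + 4³ = 434
434 = (6,6,2)_8 → 6³ + 6³ + 2³ = 440
440 = (6,7,0)_8 → 6³ + 7³ + 0³ = 559  — 559 already seen; the sequence cycles without reaching 1.

not base-8 3-happy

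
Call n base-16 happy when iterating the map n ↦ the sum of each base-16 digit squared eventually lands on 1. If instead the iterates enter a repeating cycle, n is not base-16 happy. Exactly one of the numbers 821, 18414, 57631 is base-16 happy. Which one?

821: 821 → 43 → 125 → 218 → 269 → 170 → 200 → 208 → 169 → 181 → 146 → 85 → 50 → 13 → 169  — repeats 169 (not base-16 happy)
18414: 18414 → 457 → 226 → 200 → 208 → 169 → 181 → 146 → 85 → 50 → 13 → 169  — repeats 169 (not base-16 happy)
57631: 57631 → 423 → 150 → 117 → 74 → 116 → 65 → 17 → 2 → 4 → 16 → 1  — reaches 1 (base-16 happy)

57631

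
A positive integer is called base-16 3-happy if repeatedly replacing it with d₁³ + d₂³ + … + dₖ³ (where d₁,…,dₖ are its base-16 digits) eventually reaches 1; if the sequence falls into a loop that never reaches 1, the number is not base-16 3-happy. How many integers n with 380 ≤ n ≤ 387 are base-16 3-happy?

380: 380 → 2072 → 1025 → 65 → 65  (repeats 65)
381: 381 → 2541 → 5670 → 441 → 2061 → 2709 → 1854 → 3114 → 2736 → 2331 → 2061  (repeats 2061)
382: 382 → 3088 → 1729 → 1945 → 1801 → 1072 → 91 → 1456 → 1456  (repeats 1456)
383: 383 → 3719 → 3599 → 6119 → 3431 → 2756 → 2792 → 4256 → 1001 → 3500 → 4925 → 2252 → 3968 → 3887 → 6758 → 1433 → 1583 → 3599  (repeats 3599)
384: 384 → 513 → 9 → 729 → 2934 → 1890 → 567 → 378 → 1344 → 189 → 3528 → 4437 → 252 → 5103 → 6147 → 540 → 1737 → 2673 → 1344  (repeats 1344)
385: 385 → 514 → 16 → 1  (reaches 1)
386: 386 → 521 → 737 → 2753 → 2729 → 2729  (repeats 2729)
387: 387 → 540 → 1737 → 2673 → 1344 → 189 → 3528 → 4437 → 252 → 5103 → 6147 → 540  (repeats 540)
base-16 3-happy: 385

1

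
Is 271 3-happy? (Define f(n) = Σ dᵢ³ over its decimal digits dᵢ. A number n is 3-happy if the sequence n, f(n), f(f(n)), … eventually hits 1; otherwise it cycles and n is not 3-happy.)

271 → 2³ + 7³ + 1³ = 8 + 343 + 1 = 352
352 → 3³ + 5³ + 2³ = 27 + 125 + 8 = 160
160 → 1³ + 6³ + 0³ = 1 + 216 + 0 = 217
217 → 2³ + 1³ + 7³ = 8 + 1 + 343 = 352  — 352 already seen; the sequence cycles without reaching 1.

not 3-happy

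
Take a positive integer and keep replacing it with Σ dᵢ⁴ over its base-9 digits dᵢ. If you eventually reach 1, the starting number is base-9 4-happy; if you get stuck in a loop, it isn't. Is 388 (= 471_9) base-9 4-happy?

not base-9 4-happy

388 = (4,7,1)_9 → 4⁴ + 7⁴ + 1⁴ = 256 + 2401 + 1 = 2658
2658 = (3,5,7,3)_9 → 3⁴ + 5⁴ + 7⁴ + 3⁴ = 81 + 625 + 2401 + 81 = 3188
3188 = (4,3,3,2)_9 → 4⁴ + 3⁴ + 3⁴ + 2⁴ = 256 + 81 + 81 + 16 = 434
434 = (5,3,2)_9 → 5⁴ + 3⁴ + 2⁴ = 625 + 81 + 16 = 722
722 = (8,8,2)_9 → 8⁴ + 8⁴ + 2⁴ = 4096 + 4096 + 16 = 8208
8208 = (1,2,2,3,0)_9 → 1⁴ + 2⁴ + 2⁴ + 3⁴ + 0⁴ = 1 + 16 + 16 + 81 + 0 = 114
114 = (1,3,6)_9 → 1⁴ + 3⁴ + 6⁴ = 1 + 81 + 1296 = 1378
1378 = (1,8,0,1)_9 → 1⁴ + 8⁴ + 0⁴ + 1⁴ = 1 + 4096 + 0 + 1 = 4098
4098 = (5,5,5,3)_9 → 5⁴ + 5⁴ + 5⁴ + 3⁴ = 625 + 625 + 625 + 81 = 1956
1956 = (2,6,1,3)_9 → 2⁴ + 6⁴ + 1⁴ + 3⁴ = 16 + 1296 + 1 + 81 = 1394
1394 = (1,8,1,8)_9 → 1⁴ + 8⁴ + 1⁴ + 8⁴ = 1 + 4096 + 1 + 4096 = 8194
8194 = (1,2,2,1,4)_9 → 1⁴ + 2⁴ + 2⁴ + 1⁴ + 4⁴ = 1 + 16 + 16 + 1 + 256 = 290
290 = (3,5,2)_9 → 3⁴ + 5⁴ + 2⁴ = 81 + 625 + 16 = 722  — 722 already seen; the sequence cycles without reaching 1.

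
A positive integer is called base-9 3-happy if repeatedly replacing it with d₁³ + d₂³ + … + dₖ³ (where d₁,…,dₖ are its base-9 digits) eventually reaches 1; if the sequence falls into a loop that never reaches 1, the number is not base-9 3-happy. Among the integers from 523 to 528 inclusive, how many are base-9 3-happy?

2

523: 523 → 281 → 99 → 9 → 1  — base-9 3-happy
524: 524 → 288 → 152 → 856 → 128 → 134 → 638 → 1198 → 470 → 476 → 980 → 540 → 432 → 152  — not base-9 3-happy
525: 525 → 307 → 371 → 197 → 547 → 775 → 127 → 127  — not base-9 3-happy
526: 526 → 344 → 80 → 1024 → 496 → 218 → 232 → 694 → 638 → 1198 → 470 → 476 → 980 → 540 → 432 → 152 → 856 → 128 → 134 → 638  — not base-9 3-happy
527: 527 → 405 → 125 → 577 → 345 → 99 → 9 → 1  — base-9 3-happy
528: 528 → 496 → 218 → 232 → 694 → 638 → 1198 → 470 → 476 → 980 → 540 → 432 → 152 → 856 → 128 → 134 → 638  — not base-9 3-happy
base-9 3-happy: 523, 527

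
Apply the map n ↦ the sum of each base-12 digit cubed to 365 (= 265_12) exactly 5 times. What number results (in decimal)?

365 = (2,6,5)_12 → 349
349 = (2,5,1)_12 → 134
134 = (11,2)_12 → 1339
1339 = (9,3,7)_12 → 1099
1099 = (7,7,7)_12 → 1029

1029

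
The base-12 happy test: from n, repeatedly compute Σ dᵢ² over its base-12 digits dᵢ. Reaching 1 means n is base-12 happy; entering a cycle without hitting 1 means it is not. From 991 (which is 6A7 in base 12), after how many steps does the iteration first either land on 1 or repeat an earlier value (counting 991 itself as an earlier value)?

4

991 = (6,10,7)_12 → 6² + 10² + 7² = 185
185 = (1,3,5)_12 → 1² + 3² + 5² = 35
35 = (2,11)_12 → 2² + 11² = 125
125 = (10,5)_12 → 10² + 5² = 125  — 125 repeats.
That took 4 steps.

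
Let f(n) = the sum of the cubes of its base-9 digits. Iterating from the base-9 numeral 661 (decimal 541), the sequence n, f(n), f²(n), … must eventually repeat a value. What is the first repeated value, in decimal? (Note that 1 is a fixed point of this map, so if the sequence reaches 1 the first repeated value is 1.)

27

541 = (6,6,1)_9 → 6³ + 6³ + 1³ = 216 + 216 + 1 = 433
433 = (5,3,1)_9 → 5³ + 3³ + 1³ = 125 + 27 + 1 = 153
153 = (1,8,0)_9 → 1³ + 8³ + 0³ = 1 + 512 + 0 = 513
513 = (6,3,0)_9 → 6³ + 3³ + 0³ = 216 + 27 + 0 = 243
243 = (3,0,0)_9 → 3³ + 0³ + 0³ = 27 + 0 + 0 = 27
27 = (3,0)_9 → 3³ + 0³ = 27 + 0 = 27  — 27 already appeared earlier.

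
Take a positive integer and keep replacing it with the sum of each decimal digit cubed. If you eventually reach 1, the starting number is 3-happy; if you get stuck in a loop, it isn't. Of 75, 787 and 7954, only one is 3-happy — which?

75: 75 → 468 → 792 → 1080 → 513 → 153 → 153  — repeats 153 (not 3-happy)
787: 787 → 1198 → 1243 → 100 → 1  — reaches 1 (3-happy)
7954: 7954 → 1261 → 226 → 232 → 43 → 91 → 730 → 370 → 370  — repeats 370 (not 3-happy)

787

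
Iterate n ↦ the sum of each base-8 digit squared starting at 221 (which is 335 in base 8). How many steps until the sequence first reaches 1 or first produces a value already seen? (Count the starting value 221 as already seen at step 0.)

221 = (3,3,5)_8 → 3² + 3² + 5² = 43
43 = (5,3)_8 → 5² + 3² = 34
34 = (4,2)_8 → 4² + 2² = 20
20 = (2,4)_8 → 2² + 4² = 20  — 20 repeats.
That took 4 steps.

4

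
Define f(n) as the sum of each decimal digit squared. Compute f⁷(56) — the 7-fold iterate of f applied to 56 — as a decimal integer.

56 → 5² + 6² = 25 + 36 = 61
61 → 6² + 1² = 36 + 1 = 37
37 → 3² + 7² = 9 + 49 = 58
58 → 5² + 8² = 25 + 64 = 89
89 → 8² + 9² = 64 + 81 = 145
145 → 1² + 4² + 5² = 1 + 16 + 25 = 42
42 → 4² + 2² = 16 + 4 = 20

20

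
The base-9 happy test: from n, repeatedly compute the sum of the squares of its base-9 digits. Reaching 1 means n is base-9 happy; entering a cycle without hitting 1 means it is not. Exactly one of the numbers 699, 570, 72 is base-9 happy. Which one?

699

699: 699 → 125 → 81 → 1  — reaches 1 (base-9 happy)
570: 570 → 58 → 52 → 74 → 68 → 74  — repeats 74 (not base-9 happy)
72: 72 → 64 → 50 → 50  — repeats 50 (not base-9 happy)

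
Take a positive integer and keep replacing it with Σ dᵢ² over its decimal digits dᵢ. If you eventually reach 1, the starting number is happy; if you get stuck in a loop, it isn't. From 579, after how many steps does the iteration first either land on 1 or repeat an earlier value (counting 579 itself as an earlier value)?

13

579 → 5² + 7² + 9² = 155
155 → 1² + 5² + 5² = 51
51 → 5² + 1² = 26
26 → 2² + 6² = 40
40 → 4² + 0² = 16
16 → 1² + 6² = 37
37 → 3² + 7² = 58
58 → 5² + 8² = 89
89 → 8² + 9² = 145
145 → 1² + 4² + 5² = 42
42 → 4² + 2² = 20
20 → 2² + 0² = 4
4 → 4² = 16  — 16 repeats.
That took 13 steps.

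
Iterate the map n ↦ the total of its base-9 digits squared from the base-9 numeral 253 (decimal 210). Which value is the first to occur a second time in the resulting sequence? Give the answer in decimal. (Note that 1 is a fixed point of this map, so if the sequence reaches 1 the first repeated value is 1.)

50

210 = (2,5,3)_9 → 2² + 5² + 3² = 4 + 25 + 9 = 38
38 = (4,2)_9 → 4² + 2² = 16 + 4 = 20
20 = (2,2)_9 → 2² + 2² = 4 + 4 = 8
8 = (8)_9 → 8² = 64
64 = (7,1)_9 → 7² + 1² = 49 + 1 = 50
50 = (5,5)_9 → 5² + 5² = 25 + 25 = 50  — 50 already appeared earlier.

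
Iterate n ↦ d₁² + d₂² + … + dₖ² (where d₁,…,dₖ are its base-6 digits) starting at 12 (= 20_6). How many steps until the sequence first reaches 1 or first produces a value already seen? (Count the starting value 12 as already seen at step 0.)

11

12 = (2,0)_6 → 2² + 0² = 4
4 = (4)_6 → 4² = 16
16 = (2,4)_6 → 2² + 4² = 20
20 = (3,2)_6 → 3² + 2² = 13
13 = (2,1)_6 → 2² + 1² = 5
5 = (5)_6 → 5² = 25
25 = (4,1)_6 → 4² + 1² = 17
17 = (2,5)_6 → 2² + 5² = 29
29 = (4,5)_6 → 4² + 5² = 41
41 = (1,0,5)_6 → 1² + 0² + 5² = 26
26 = (4,2)_6 → 4² + 2² = 20  — 20 repeats.
That took 11 steps.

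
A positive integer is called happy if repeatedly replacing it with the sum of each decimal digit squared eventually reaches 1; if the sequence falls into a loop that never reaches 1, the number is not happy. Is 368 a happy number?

happy

368 → 3² + 6² + 8² = 9 + 36 + 64 = 109
109 → 1² + 0² + 9² = 1 + 0 + 81 = 82
82 → 8² + 2² = 64 + 4 = 68
68 → 6² + 8² = 36 + 64 = 100
100 → 1² + 0² + 0² = 1 + 0 + 0 = 1  — reached 1.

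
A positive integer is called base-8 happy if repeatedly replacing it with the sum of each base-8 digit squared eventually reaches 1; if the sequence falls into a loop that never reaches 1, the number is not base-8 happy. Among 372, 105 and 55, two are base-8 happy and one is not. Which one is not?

55

372: 372 → 77 → 27 → 18 → 8 → 1  — reaches 1 (base-8 happy)
105: 105 → 27 → 18 → 8 → 1  — reaches 1 (base-8 happy)
55: 55 → 85 → 30 → 45 → 50 → 40 → 25 → 10 → 5 → 25  — repeats 25 (not base-8 happy)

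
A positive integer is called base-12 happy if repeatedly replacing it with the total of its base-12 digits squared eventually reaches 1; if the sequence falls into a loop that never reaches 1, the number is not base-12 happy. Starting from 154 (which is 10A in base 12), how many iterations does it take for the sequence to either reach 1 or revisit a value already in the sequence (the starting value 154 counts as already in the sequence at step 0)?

154 = (1,0,10)_12 → 1² + 0² + 10² = 101
101 = (8,5)_12 → 8² + 5² = 89
89 = (7,5)_12 → 7² + 5² = 74
74 = (6,2)_12 → 6² + 2² = 40
40 = (3,4)_12 → 3² + 4² = 25
25 = (2,1)_12 → 2² + 1² = 5
5 = (5)_12 → 5² = 25  — 25 repeats.
That took 7 steps.

7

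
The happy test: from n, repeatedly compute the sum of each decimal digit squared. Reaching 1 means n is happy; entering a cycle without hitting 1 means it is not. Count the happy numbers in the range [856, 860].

1

856: 856 → 125 → 30 → 9 → 81 → 65 → 61 → 37 → 58 → 89 → 145 → 42 → 20 → 4 → 16 → 37  (repeats 37)
857: 857 → 138 → 74 → 65 → 61 → 37 → 58 → 89 → 145 → 42 → 20 → 4 → 16 → 37  (repeats 37)
858: 858 → 153 → 35 → 34 → 25 → 29 → 85 → 89 → 145 → 42 → 20 → 4 → 16 → 37 → 58 → 89  (repeats 89)
859: 859 → 170 → 50 → 25 → 29 → 85 → 89 → 145 → 42 → 20 → 4 → 16 → 37 → 58 → 89  (repeats 89)
860: 860 → 100 → 1  (reaches 1)
happy: 860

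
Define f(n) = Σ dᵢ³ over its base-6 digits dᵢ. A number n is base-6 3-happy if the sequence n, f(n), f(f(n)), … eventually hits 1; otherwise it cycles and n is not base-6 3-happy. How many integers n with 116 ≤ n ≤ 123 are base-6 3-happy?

6

116: 116 → 36 → 1  — base-6 3-happy
117: 117 → 55 → 29 → 189 → 153 → 92 → 43 → 3 → 27 → 91 → 36 → 1  — base-6 3-happy
118: 118 → 92 → 43 → 3 → 27 → 91 → 36 → 1  — base-6 3-happy
119: 119 → 153 → 92 → 43 → 3 → 27 → 91 → 36 → 1  — base-6 3-happy
120: 120 → 35 → 250 → 190 → 190  — not base-6 3-happy
121: 121 → 36 → 1  — base-6 3-happy
122: 122 → 43 → 3 → 27 → 91 → 36 → 1  — base-6 3-happy
123: 123 → 62 → 73 → 9 → 28 → 128 → 62  — not base-6 3-happy
base-6 3-happy: 116, 117, 118, 119, 121, 122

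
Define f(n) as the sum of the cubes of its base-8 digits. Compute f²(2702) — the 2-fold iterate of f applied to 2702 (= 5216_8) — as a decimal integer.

2702 = (5,2,1,6)_8 → 5³ + 2³ + 1³ + 6³ = 350
350 = (5,3,6)_8 → 5³ + 3³ + 6³ = 368

368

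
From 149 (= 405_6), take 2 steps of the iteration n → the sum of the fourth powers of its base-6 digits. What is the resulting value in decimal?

149 = (4,0,5)_6 → 4⁴ + 0⁴ + 5⁴ = 881
881 = (4,0,2,5)_6 → 4⁴ + 0⁴ + 2⁴ + 5⁴ = 897

897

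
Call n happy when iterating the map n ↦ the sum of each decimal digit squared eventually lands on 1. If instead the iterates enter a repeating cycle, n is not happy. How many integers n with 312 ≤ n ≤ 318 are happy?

1

312: 312 → 14 → 17 → 50 → 25 → 29 → 85 → 89 → 145 → 42 → 20 → 4 → 16 → 37 → 58 → 89  (repeats 89)
313: 313 → 19 → 82 → 68 → 100 → 1  (reaches 1)
314: 314 → 26 → 40 → 16 → 37 → 58 → 89 → 145 → 42 → 20 → 4 → 16  (repeats 16)
315: 315 → 35 → 34 → 25 → 29 → 85 → 89 → 145 → 42 → 20 → 4 → 16 → 37 → 58 → 89  (repeats 89)
316: 316 → 46 → 52 → 29 → 85 → 89 → 145 → 42 → 20 → 4 → 16 → 37 → 58 → 89  (repeats 89)
317: 317 → 59 → 106 → 37 → 58 → 89 → 145 → 42 → 20 → 4 → 16 → 37  (repeats 37)
318: 318 → 74 → 65 → 61 → 37 → 58 → 89 → 145 → 42 → 20 → 4 → 16 → 37  (repeats 37)
happy: 313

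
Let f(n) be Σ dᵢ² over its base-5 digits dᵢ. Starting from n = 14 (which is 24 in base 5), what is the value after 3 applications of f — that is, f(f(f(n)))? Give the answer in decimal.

10

14 = (2,4)_5 → 2² + 4² = 20
20 = (4,0)_5 → 4² + 0² = 16
16 = (3,1)_5 → 3² + 1² = 10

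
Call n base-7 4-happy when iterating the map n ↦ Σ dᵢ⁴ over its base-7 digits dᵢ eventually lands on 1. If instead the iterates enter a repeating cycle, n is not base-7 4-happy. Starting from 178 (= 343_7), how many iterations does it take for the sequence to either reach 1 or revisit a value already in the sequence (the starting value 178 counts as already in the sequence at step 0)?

178 = (3,4,3)_7 → 3⁴ + 4⁴ + 3⁴ = 81 + 256 + 81 = 418
418 = (1,1,3,5)_7 → 1⁴ + 1⁴ + 3⁴ + 5⁴ = 1 + 1 + 81 + 625 = 708
708 = (2,0,3,1)_7 → 2⁴ + 0⁴ + 3⁴ + 1⁴ = 16 + 0 + 81 + 1 = 98
98 = (2,0,0)_7 → 2⁴ + 0⁴ + 0⁴ = 16 + 0 + 0 = 16
16 = (2,2)_7 → 2⁴ + 2⁴ = 16 + 16 = 32
32 = (4,4)_7 → 4⁴ + 4⁴ = 256 + 256 = 512
512 = (1,3,3,1)_7 → 1⁴ + 3⁴ + 3⁴ + 1⁴ = 1 + 81 + 81 + 1 = 164
164 = (3,2,3)_7 → 3⁴ + 2⁴ + 3⁴ = 81 + 16 + 81 = 178  — 178 repeats.
That took 8 steps.

8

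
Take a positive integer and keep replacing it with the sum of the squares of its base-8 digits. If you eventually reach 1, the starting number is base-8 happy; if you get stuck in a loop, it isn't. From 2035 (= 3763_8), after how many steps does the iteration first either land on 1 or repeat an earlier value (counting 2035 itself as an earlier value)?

6

2035 = (3,7,6,3)_8 → 3² + 7² + 6² + 3² = 103
103 = (1,4,7)_8 → 1² + 4² + 7² = 66
66 = (1,0,2)_8 → 1² + 0² + 2² = 5
5 = (5)_8 → 5² = 25
25 = (3,1)_8 → 3² + 1² = 10
10 = (1,2)_8 → 1² + 2² = 5  — 5 repeats.
That took 6 steps.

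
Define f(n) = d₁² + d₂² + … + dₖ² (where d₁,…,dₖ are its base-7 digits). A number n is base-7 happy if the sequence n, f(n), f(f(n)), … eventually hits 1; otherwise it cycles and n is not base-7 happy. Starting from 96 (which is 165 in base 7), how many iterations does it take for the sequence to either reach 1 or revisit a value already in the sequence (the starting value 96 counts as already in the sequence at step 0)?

96 = (1,6,5)_7 → 1² + 6² + 5² = 1 + 36 + 25 = 62
62 = (1,1,6)_7 → 1² + 1² + 6² = 1 + 1 + 36 = 38
38 = (5,3)_7 → 5² + 3² = 25 + 9 = 34
34 = (4,6)_7 → 4² + 6² = 16 + 36 = 52
52 = (1,0,3)_7 → 1² + 0² + 3² = 1 + 0 + 9 = 10
10 = (1,3)_7 → 1² + 3² = 1 + 9 = 10  — 10 repeats.
That took 6 steps.

6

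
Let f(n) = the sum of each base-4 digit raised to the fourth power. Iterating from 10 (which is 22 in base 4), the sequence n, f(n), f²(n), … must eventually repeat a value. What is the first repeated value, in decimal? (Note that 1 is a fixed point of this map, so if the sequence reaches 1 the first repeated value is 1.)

1

10 = (2,2)_4 → 2⁴ + 2⁴ = 16 + 16 = 32
32 = (2,0,0)_4 → 2⁴ + 0⁴ + 0⁴ = 16 + 0 + 0 = 16
16 = (1,0,0)_4 → 1⁴ + 0⁴ + 0⁴ = 1 + 0 + 0 = 1  — reached the fixed point 1.
1 → 1, so 1 is the first repeated value.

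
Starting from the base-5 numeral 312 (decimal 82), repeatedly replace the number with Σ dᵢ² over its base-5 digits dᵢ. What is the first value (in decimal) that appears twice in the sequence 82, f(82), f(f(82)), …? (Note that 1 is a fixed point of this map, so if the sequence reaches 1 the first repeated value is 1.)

16

82 = (3,1,2)_5 → 3² + 1² + 2² = 9 + 1 + 4 = 14
14 = (2,4)_5 → 2² + 4² = 4 + 16 = 20
20 = (4,0)_5 → 4² + 0² = 16 + 0 = 16
16 = (3,1)_5 → 3² + 1² = 9 + 1 = 10
10 = (2,0)_5 → 2² + 0² = 4 + 0 = 4
4 = (4)_5 → 4² = 16  — 16 already appeared earlier.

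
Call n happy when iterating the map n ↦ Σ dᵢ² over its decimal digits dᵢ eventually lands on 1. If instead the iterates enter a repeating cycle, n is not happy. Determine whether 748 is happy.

748 → 7² + 4² + 8² = 49 + 16 + 64 = 129
129 → 1² + 2² + 9² = 1 + 4 + 81 = 86
86 → 8² + 6² = 64 + 36 = 100
100 → 1² + 0² + 0² = 1 + 0 + 0 = 1  — reached 1.

happy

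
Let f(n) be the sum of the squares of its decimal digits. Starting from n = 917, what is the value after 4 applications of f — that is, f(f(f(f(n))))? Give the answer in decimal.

4

917 → 9² + 1² + 7² = 81 + 1 + 49 = 131
131 → 1² + 3² + 1² = 1 + 9 + 1 = 11
11 → 1² + 1² = 1 + 1 = 2
2 → 2² = 4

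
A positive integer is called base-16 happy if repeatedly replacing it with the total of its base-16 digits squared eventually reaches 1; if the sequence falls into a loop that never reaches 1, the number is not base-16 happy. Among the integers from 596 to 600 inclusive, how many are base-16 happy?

596: 596 → 45 → 173 → 269 → 170 → 200 → 208 → 169 → 181 → 146 → 85 → 50 → 13 → 169  (repeats 169)
597: 597 → 54 → 45 → 173 → 269 → 170 → 200 → 208 → 169 → 181 → 146 → 85 → 50 → 13 → 169  (repeats 169)
598: 598 → 65 → 17 → 2 → 4 → 16 → 1  (reaches 1)
599: 599 → 78 → 212 → 185 → 202 → 244 → 241 → 226 → 200 → 208 → 169 → 181 → 146 → 85 → 50 → 13 → 169  (repeats 169)
600: 600 → 93 → 194 → 148 → 97 → 37 → 29 → 170 → 200 → 208 → 169 → 181 → 146 → 85 → 50 → 13 → 169  (repeats 169)
base-16 happy: 598

1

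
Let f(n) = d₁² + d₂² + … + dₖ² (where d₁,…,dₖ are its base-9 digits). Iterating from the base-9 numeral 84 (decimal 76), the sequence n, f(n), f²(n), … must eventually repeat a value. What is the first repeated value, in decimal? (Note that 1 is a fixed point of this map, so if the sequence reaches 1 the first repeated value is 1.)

50

76 = (8,4)_9 → 8² + 4² = 64 + 16 = 80
80 = (8,8)_9 → 8² + 8² = 64 + 64 = 128
128 = (1,5,2)_9 → 1² + 5² + 2² = 1 + 25 + 4 = 30
30 = (3,3)_9 → 3² + 3² = 9 + 9 = 18
18 = (2,0)_9 → 2² + 0² = 4 + 0 = 4
4 = (4)_9 → 4² = 16
16 = (1,7)_9 → 1² + 7² = 1 + 49 = 50
50 = (5,5)_9 → 5² + 5² = 25 + 25 = 50  — 50 already appeared earlier.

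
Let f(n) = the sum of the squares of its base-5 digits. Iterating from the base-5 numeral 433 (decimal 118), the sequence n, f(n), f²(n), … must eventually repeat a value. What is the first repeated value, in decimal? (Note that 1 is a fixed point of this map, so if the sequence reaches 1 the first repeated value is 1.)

18

118 = (4,3,3)_5 → 4² + 3² + 3² = 34
34 = (1,1,4)_5 → 1² + 1² + 4² = 18
18 = (3,3)_5 → 3² + 3² = 18  — 18 already appeared earlier.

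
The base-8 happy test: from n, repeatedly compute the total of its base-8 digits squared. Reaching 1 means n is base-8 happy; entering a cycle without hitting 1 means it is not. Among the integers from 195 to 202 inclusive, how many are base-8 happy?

1

195: 195 → 18 → 8 → 1  (reaches 1)
196: 196 → 25 → 10 → 5 → 25  (repeats 25)
197: 197 → 34 → 20 → 20  (repeats 20)
198: 198 → 45 → 50 → 40 → 25 → 10 → 5 → 25  (repeats 25)
199: 199 → 58 → 53 → 61 → 74 → 6 → 36 → 32 → 16 → 4 → 16  (repeats 16)
200: 200 → 10 → 5 → 25 → 10  (repeats 10)
201: 201 → 11 → 10 → 5 → 25 → 10  (repeats 10)
202: 202 → 14 → 37 → 41 → 26 → 13 → 26  (repeats 26)
base-8 happy: 195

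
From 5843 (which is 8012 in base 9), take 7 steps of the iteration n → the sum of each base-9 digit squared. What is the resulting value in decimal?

65

5843 = (8,0,1,2)_9 → 69
69 = (7,6)_9 → 85
85 = (1,0,4)_9 → 17
17 = (1,8)_9 → 65
65 = (7,2)_9 → 53
53 = (5,8)_9 → 89
89 = (1,0,8)_9 → 65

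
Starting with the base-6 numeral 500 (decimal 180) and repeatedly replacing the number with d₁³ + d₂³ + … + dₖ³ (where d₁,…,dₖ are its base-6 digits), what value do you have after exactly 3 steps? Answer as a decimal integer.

136

180 = (5,0,0)_6 → 125
125 = (3,2,5)_6 → 160
160 = (4,2,4)_6 → 136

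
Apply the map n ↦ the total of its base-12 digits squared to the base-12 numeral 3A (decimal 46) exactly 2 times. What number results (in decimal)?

46 = (3,10)_12 → 109
109 = (9,1)_12 → 82

82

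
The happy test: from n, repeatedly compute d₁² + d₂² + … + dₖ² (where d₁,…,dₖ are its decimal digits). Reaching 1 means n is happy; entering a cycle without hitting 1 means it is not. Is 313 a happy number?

happy

313 → 3² + 1² + 3² = 19
19 → 1² + 9² = 82
82 → 8² + 2² = 68
68 → 6² + 8² = 100
100 → 1² + 0² + 0² = 1  — reached 1.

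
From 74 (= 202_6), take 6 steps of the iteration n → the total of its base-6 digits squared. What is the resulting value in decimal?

74 = (2,0,2)_6 → 2² + 0² + 2² = 8
8 = (1,2)_6 → 1² + 2² = 5
5 = (5)_6 → 5² = 25
25 = (4,1)_6 → 4² + 1² = 17
17 = (2,5)_6 → 2² + 5² = 29
29 = (4,5)_6 → 4² + 5² = 41

41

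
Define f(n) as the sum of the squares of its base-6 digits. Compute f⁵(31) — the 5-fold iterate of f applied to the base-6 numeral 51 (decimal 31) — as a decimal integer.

25

31 = (5,1)_6 → 5² + 1² = 25 + 1 = 26
26 = (4,2)_6 → 4² + 2² = 16 + 4 = 20
20 = (3,2)_6 → 3² + 2² = 9 + 4 = 13
13 = (2,1)_6 → 2² + 1² = 4 + 1 = 5
5 = (5)_6 → 5² = 25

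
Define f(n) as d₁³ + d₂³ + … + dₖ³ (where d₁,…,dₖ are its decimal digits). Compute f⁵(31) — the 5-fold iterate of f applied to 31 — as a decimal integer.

31 → 28
28 → 520
520 → 133
133 → 55
55 → 250

250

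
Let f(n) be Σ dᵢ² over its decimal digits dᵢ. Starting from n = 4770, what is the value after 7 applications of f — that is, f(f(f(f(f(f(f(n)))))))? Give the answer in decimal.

4770 → 4² + 7² + 7² + 0² = 16 + 49 + 49 + 0 = 114
114 → 1² + 1² + 4² = 1 + 1 + 16 = 18
18 → 1² + 8² = 1 + 64 = 65
65 → 6² + 5² = 36 + 25 = 61
61 → 6² + 1² = 36 + 1 = 37
37 → 3² + 7² = 9 + 49 = 58
58 → 5² + 8² = 25 + 64 = 89

89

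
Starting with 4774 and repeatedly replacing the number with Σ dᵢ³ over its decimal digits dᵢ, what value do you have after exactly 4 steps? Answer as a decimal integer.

4774 → 814
814 → 577
577 → 811
811 → 514

514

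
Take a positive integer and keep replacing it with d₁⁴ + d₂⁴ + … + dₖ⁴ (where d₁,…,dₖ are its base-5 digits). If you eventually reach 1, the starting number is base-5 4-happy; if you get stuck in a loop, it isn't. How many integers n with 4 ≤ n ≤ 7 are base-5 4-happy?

4: 4 → 256 → 18 → 162 → 34 → 258 → 98 → 418 → 244 → 594 → 674 → 514 → 528 → 338 → 194 → 354 → 528  (repeats 528)
5: 5 → 1  (reaches 1)
6: 6 → 2 → 16 → 82 → 98 → 418 → 244 → 594 → 674 → 514 → 528 → 338 → 194 → 354 → 528  (repeats 528)
7: 7 → 17 → 97 → 353 → 353  (repeats 353)
base-5 4-happy: 5

1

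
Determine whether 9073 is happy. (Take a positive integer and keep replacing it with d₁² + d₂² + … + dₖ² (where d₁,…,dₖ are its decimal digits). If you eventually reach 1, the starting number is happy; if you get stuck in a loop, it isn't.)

9073 → 9² + 0² + 7² + 3² = 81 + 0 + 49 + 9 = 139
139 → 1² + 3² + 9² = 1 + 9 + 81 = 91
91 → 9² + 1² = 81 + 1 = 82
82 → 8² + 2² = 64 + 4 = 68
68 → 6² + 8² = 36 + 64 = 100
100 → 1² + 0² + 0² = 1 + 0 + 0 = 1  — reached 1.

happy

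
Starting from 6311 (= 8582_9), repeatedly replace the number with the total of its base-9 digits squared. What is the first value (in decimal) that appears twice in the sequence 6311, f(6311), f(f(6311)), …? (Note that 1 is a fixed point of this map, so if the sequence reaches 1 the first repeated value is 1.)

1

6311 = (8,5,8,2)_9 → 157
157 = (1,8,4)_9 → 81
81 = (1,0,0)_9 → 1  — reached the fixed point 1.
1 → 1, so 1 is the first repeated value.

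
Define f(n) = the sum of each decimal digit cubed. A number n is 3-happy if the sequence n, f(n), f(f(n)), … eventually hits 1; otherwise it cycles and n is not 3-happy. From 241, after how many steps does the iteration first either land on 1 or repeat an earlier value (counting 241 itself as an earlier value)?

241 → 2³ + 4³ + 1³ = 73
73 → 7³ + 3³ = 370
370 → 3³ + 7³ + 0³ = 370  — 370 repeats.
That took 3 steps.

3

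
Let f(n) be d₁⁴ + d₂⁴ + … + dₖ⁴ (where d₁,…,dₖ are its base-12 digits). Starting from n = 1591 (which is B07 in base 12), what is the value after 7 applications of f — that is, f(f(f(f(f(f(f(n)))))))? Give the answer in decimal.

17314

1591 = (11,0,7)_12 → 11⁴ + 0⁴ + 7⁴ = 14641 + 0 + 2401 = 17042
17042 = (9,10,4,2)_12 → 9⁴ + 10⁴ + 4⁴ + 2⁴ = 6561 + 10000 + 256 + 16 = 16833
16833 = (9,8,10,9)_12 → 9⁴ + 8⁴ + 10⁴ + 9⁴ = 6561 + 4096 + 10000 + 6561 = 27218
27218 = (1,3,9,0,2)_12 → 1⁴ + 3⁴ + 9⁴ + 0⁴ + 2⁴ = 1 + 81 + 6561 + 0 + 16 = 6659
6659 = (3,10,2,11)_12 → 3⁴ + 10⁴ + 2⁴ + 11⁴ = 81 + 10000 + 16 + 14641 = 24738
24738 = (1,2,3,9,6)_12 → 1⁴ + 2⁴ + 3⁴ + 9⁴ + 6⁴ = 1 + 16 + 81 + 6561 + 1296 = 7955
7955 = (4,7,2,11)_12 → 4⁴ + 7⁴ + 2⁴ + 11⁴ = 256 + 2401 + 16 + 14641 = 17314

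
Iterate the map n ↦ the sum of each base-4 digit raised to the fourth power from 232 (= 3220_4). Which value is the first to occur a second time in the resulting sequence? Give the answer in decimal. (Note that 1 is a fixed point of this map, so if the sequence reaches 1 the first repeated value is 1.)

232 = (3,2,2,0)_4 → 3⁴ + 2⁴ + 2⁴ + 0⁴ = 81 + 16 + 16 + 0 = 113
113 = (1,3,0,1)_4 → 1⁴ + 3⁴ + 0⁴ + 1⁴ = 1 + 81 + 0 + 1 = 83
83 = (1,1,0,3)_4 → 1⁴ + 1⁴ + 0⁴ + 3⁴ = 1 + 1 + 0 + 81 = 83  — 83 already appeared earlier.

83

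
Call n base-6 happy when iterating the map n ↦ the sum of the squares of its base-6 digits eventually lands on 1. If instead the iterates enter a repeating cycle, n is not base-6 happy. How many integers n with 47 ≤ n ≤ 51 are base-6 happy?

47: 47 → 27 → 25 → 17 → 29 → 41 → 26 → 20 → 13 → 5 → 25  (repeats 25)
48: 48 → 5 → 25 → 17 → 29 → 41 → 26 → 20 → 13 → 5  (repeats 5)
49: 49 → 6 → 1  (reaches 1)
50: 50 → 9 → 10 → 17 → 29 → 41 → 26 → 20 → 13 → 5 → 25 → 17  (repeats 17)
51: 51 → 14 → 8 → 5 → 25 → 17 → 29 → 41 → 26 → 20 → 13 → 5  (repeats 5)
base-6 happy: 49

1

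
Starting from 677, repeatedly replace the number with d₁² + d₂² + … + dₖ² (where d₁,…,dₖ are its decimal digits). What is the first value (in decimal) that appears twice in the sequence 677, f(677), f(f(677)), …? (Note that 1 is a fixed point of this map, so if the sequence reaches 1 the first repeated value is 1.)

677 → 6² + 7² + 7² = 134
134 → 1² + 3² + 4² = 26
26 → 2² + 6² = 40
40 → 4² + 0² = 16
16 → 1² + 6² = 37
37 → 3² + 7² = 58
58 → 5² + 8² = 89
89 → 8² + 9² = 145
145 → 1² + 4² + 5² = 42
42 → 4² + 2² = 20
20 → 2² + 0² = 4
4 → 4² = 16  — 16 already appeared earlier.

16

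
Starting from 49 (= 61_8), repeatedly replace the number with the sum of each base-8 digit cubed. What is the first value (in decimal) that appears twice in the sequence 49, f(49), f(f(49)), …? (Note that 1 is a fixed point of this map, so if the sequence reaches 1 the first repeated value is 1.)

559

49 = (6,1)_8 → 6³ + 1³ = 216 + 1 = 217
217 = (3,3,1)_8 → 3³ + 3³ + 1³ = 27 + 27 + 1 = 55
55 = (6,7)_8 → 6³ + 7³ = 216 + 343 = 559
559 = (1,0,5,7)_8 → 1³ + 0³ + 5³ + 7³ = 1 + 0 + 125 + 343 = 469
469 = (7,2,5)_8 → 7³ + 2³ + 5³ = 343 + 8 + 125 = 476
476 = (7,3,4)_8 → 7³ + 3³ + 4³ = 343 + 27 + 64 = 434
434 = (6,6,2)_8 → 6³ + 6³ + 2³ = 216 + 216 + 8 = 440
440 = (6,7,0)_8 → 6³ + 7³ + 0³ = 216 + 343 + 0 = 559  — 559 already appeared earlier.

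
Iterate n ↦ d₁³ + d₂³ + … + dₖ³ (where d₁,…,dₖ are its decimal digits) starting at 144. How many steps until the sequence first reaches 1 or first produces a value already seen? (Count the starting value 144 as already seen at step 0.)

144 → 1³ + 4³ + 4³ = 1 + 64 + 64 = 129
129 → 1³ + 2³ + 9³ = 1 + 8 + 729 = 738
738 → 7³ + 3³ + 8³ = 343 + 27 + 512 = 882
882 → 8³ + 8³ + 2³ = 512 + 512 + 8 = 1032
1032 → 1³ + 0³ + 3³ + 2³ = 1 + 0 + 27 + 8 = 36
36 → 3³ + 6³ = 27 + 216 = 243
243 → 2³ + 4³ + 3³ = 8 + 64 + 27 = 99
99 → 9³ + 9³ = 729 + 729 = 1458
1458 → 1³ + 4³ + 5³ + 8³ = 1 + 64 + 125 + 512 = 702
702 → 7³ + 0³ + 2³ = 343 + 0 + 8 = 351
351 → 3³ + 5³ + 1³ = 27 + 125 + 1 = 153
153 → 1³ + 5³ + 3³ = 1 + 125 + 27 = 153  — 153 repeats.
That took 12 steps.

12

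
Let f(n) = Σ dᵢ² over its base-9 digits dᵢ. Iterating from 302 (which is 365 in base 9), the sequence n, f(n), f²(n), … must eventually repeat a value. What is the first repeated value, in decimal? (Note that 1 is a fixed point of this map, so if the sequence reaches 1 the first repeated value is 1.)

302 = (3,6,5)_9 → 3² + 6² + 5² = 70
70 = (7,7)_9 → 7² + 7² = 98
98 = (1,1,8)_9 → 1² + 1² + 8² = 66
66 = (7,3)_9 → 7² + 3² = 58
58 = (6,4)_9 → 6² + 4² = 52
52 = (5,7)_9 → 5² + 7² = 74
74 = (8,2)_9 → 8² + 2² = 68
68 = (7,5)_9 → 7² + 5² = 74  — 74 already appeared earlier.

74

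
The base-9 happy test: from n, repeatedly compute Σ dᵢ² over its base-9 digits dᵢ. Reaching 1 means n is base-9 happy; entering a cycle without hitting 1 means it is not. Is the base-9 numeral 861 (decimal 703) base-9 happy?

base-9 happy

703 = (8,6,1)_9 → 8² + 6² + 1² = 64 + 36 + 1 = 101
101 = (1,2,2)_9 → 1² + 2² + 2² = 1 + 4 + 4 = 9
9 = (1,0)_9 → 1² + 0² = 1 + 0 = 1  — reached 1.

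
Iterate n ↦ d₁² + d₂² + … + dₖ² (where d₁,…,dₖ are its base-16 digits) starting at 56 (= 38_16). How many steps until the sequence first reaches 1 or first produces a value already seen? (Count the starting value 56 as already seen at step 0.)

56 = (3,8)_16 → 73
73 = (4,9)_16 → 97
97 = (6,1)_16 → 37
37 = (2,5)_16 → 29
29 = (1,13)_16 → 170
170 = (10,10)_16 → 200
200 = (12,8)_16 → 208
208 = (13,0)_16 → 169
169 = (10,9)_16 → 181
181 = (11,5)_16 → 146
146 = (9,2)_16 → 85
85 = (5,5)_16 → 50
50 = (3,2)_16 → 13
13 = (13)_16 → 169  — 169 repeats.
That took 14 steps.

14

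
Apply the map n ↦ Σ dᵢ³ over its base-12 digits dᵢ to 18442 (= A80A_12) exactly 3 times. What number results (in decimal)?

18442 = (10,8,0,10)_12 → 10³ + 8³ + 0³ + 10³ = 2512
2512 = (1,5,5,4)_12 → 1³ + 5³ + 5³ + 4³ = 315
315 = (2,2,3)_12 → 2³ + 2³ + 3³ = 43

43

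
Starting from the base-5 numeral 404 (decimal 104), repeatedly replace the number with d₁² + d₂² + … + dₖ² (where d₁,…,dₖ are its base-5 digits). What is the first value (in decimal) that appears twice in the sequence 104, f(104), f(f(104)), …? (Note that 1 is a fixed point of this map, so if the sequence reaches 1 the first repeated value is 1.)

4

104 = (4,0,4)_5 → 32
32 = (1,1,2)_5 → 6
6 = (1,1)_5 → 2
2 = (2)_5 → 4
4 = (4)_5 → 16
16 = (3,1)_5 → 10
10 = (2,0)_5 → 4  — 4 already appeared earlier.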